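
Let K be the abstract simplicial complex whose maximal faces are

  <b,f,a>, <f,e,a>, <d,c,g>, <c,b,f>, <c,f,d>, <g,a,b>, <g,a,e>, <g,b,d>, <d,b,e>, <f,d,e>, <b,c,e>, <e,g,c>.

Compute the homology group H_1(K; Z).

H_1 ≅ Z/2Z.

Order the vertices as a < b < c < d < e < f < g. Listing each simplex with vertices in this order, K has dimension 2 with simplices:

  0-simplices (7): a, b, c, d, e, f, g
  1-simplices (18): ab, ae, af, ag, bc, bd, be, bf, bg, cd, ce, cf, cg, de, df, dg, ef, eg
  2-simplices (12): abf, abg, aef, aeg, bce, bcf, bde, bdg, cdf, cdg, ceg, def

so the chain groups are C_0 ≅ Z^7, C_1 ≅ Z^18, C_2 ≅ Z^12.

∂_1: C_1 → C_0 sends each edge [p,q] (with p < q) to q − p. For instance
  ∂de = e − d.
The 7×18 boundary matrix has rank 6 and Smith normal form diag(1,1,1,1,1,1).

The boundary map ∂_2: C_2 → C_1 maps a triangle to the signed sum of its edges. For instance
  ∂cdg = dg − cg + cd,
  ∂abg = bg − ag + ab.
The 18×12 boundary matrix has rank 12 and Smith normal form diag(1,1,1,1,1,1,1,1,1,1,1,2).

Computing H_k = (kernel of ∂_k) / (image of ∂_{k+1}):

  H_1: rank ker ∂_1 − rank ∂_2 = (18 − 6) − 12 = 0, and ∂_2 has invariant factor 2 > 1, so H_1 ≅ Z/2Z.

(K is a triangulation of the real projective plane RP^2.)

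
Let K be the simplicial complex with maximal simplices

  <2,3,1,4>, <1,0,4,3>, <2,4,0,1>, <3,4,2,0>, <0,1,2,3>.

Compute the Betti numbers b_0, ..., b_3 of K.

b_0 = 1, b_1 = 0, b_2 = 0, b_3 = 1.

We work with the vertex ordering 0 < 1 < 2 < 3 < 4. The simplices of K, each written with vertices in increasing order, are:

  0-simplices (5): [0], [1], [2], [3], [4]
  1-simplices (10): [0,1], [0,2], [0,3], [0,4], [1,2], [1,3], [1,4], [2,3], [2,4], [3,4]
  2-simplices (10): [0,1,2], [0,1,3], [0,1,4], [0,2,3], [0,2,4], [0,3,4], [1,2,3], [1,2,4], [1,3,4], [2,3,4]
  3-simplices (5): [0,1,2,3], [0,1,2,4], [0,1,3,4], [0,2,3,4], [1,2,3,4]

Hence C_0 ≅ Z^5, C_1 ≅ Z^10, C_2 ≅ Z^10, C_3 ≅ Z^5.

∂_1: C_1 → C_0 is given by ∂[p,q] = [q] − [p].
The resulting 5×10 matrix has rank 4, and its Smith normal form has invariant factors (1,1,1,1).

Boundary ∂_2: C_2 → C_1 acts by ∂[p,q,r] = [q,r] − [p,r] + [p,q]. For instance
  ∂[0,1,4] = [1,4] − [0,4] + [0,1],
  ∂[0,1,3] = [1,3] − [0,3] + [0,1].
As a 10×10 matrix over Z this has rank 6, with invariant factors (1,1,1,1,1,1).

Boundary ∂_3: C_3 → C_2 sends each 3-simplex σ to the alternating sum Σ_i (−1)^i (σ with its i-th vertex removed). For instance
  ∂[0,2,3,4] = [2,3,4] − [0,3,4] + [0,2,4] − [0,2,3],
  ∂[0,1,3,4] = [1,3,4] − [0,3,4] + [0,1,4] − [0,1,3].
This gives a 10×5 integer matrix of rank 4; reducing to Smith normal form yields diagonal entries (1,1,1,1).

From H_k ≅ ker(∂_k) / im(∂_{k+1}) we obtain:

  H_0: rank C_0 − rank ∂_1 = 5 − 4 = 1, and the invariant factors of ∂_1 are all 1, so H_0 ≅ Z.
  H_1: rank ker ∂_1 − rank ∂_2 = (10 − 4) − 6 = 0, and the invariant factors of ∂_2 are all 1, so H_1 ≅ 0.
  H_2: rank ker ∂_2 − rank ∂_3 = (10 − 6) − 4 = 0, and the invariant factors of ∂_3 are all 1, so H_2 ≅ 0.
  H_3: rank ker ∂_3 − rank ∂_4 = (5 − 4) − 0 = 1, and there is no ∂_4, so H_3 ≅ Z.

As a check, the Euler characteristic is 5 − 10 + 10 − 5 = 0, which agrees with 1 − 0 + 0 − 1 = 0.

Hence the Betti numbers are b_0 = 1, b_1 = 0, b_2 = 0, b_3 = 1.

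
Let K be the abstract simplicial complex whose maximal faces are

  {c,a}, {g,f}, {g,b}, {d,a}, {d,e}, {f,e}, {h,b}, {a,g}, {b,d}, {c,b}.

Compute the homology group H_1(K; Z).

We work with the vertex ordering a < b < c < d < e < f < g < h. The simplices of K, each written with vertices in increasing order, are:

  0-simplices (8): a, b, c, d, e, f, g, h
  1-simplices (10): ac, ad, ag, bc, bd, bg, bh, de, ef, fg

so the chain groups are C_0 ≅ Z^8, C_1 ≅ Z^10.

The boundary map ∂_1: C_1 → C_0 is given by ∂[p,q] = [q] − [p].
The 8×10 boundary matrix has rank 7 and Smith normal form diag(1,1,1,1,1,1,1).

Now H_k = ker ∂_k / im ∂_{k+1}, so:

  H_1: rank ker ∂_1 − rank ∂_2 = (10 − 7) − 0 = 3, and there is no ∂_2, so H_1 = Z^3.

H_1 ≅ Z^3.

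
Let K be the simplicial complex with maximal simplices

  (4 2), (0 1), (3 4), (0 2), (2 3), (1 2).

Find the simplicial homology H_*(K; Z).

We work with the vertex ordering 0 < 1 < 2 < 3 < 4. The simplices of K, each written with vertices in increasing order, are:

  0-simplices (5): [0], [1], [2], [3], [4]
  1-simplices (6): [0,1], [0,2], [1,2], [2,3], [2,4], [3,4]

giving chain groups C_0 ≅ Z^5, C_1 ≅ Z^6.

Boundary ∂_1: C_1 → C_0 maps an edge to its endpoints' difference, ∂[p,q] = q − p.
As a 5×6 matrix over Z this has rank 4, with invariant factors (1,1,1,1).

Computing H_k = (kernel of ∂_k) / (image of ∂_{k+1}):

  H_0: rank C_0 − rank ∂_1 = 5 − 4 = 1, and the invariant factors of ∂_1 are all 1, so H_0 ≅ Z.
  H_1: rank ker ∂_1 − rank ∂_2 = (6 − 4) − 0 = 2, and there is no ∂_2, so H_1 ≅ Z^2.

H_0 = Z,  H_1 = Z^2.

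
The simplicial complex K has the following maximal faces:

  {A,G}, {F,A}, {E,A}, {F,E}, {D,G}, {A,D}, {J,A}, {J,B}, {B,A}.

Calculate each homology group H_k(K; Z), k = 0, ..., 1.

Fix the vertex order A < B < D < E < F < G < J and write every simplex with vertices in increasing order. Then dim K = 1 and the simplices of K are:

  0-simplices (7): A, B, D, E, F, G, J
  1-simplices (9): AB, AD, AE, AF, AG, AJ, BJ, DG, EF

giving chain groups C_0 ≅ Z^7, C_1 ≅ Z^9.

The boundary map ∂_1: C_1 → C_0 is given by ∂[p,q] = [q] − [p].
This gives a 7×9 integer matrix of rank 6; reducing to Smith normal form yields diagonal entries (1,1,1,1,1,1).

Computing H_k = (kernel of ∂_k) / (image of ∂_{k+1}):

  H_0: rank C_0 − rank ∂_1 = 7 − 6 = 1, and the invariant factors of ∂_1 are all 1, so H_0 ≅ Z.
  H_1: rank ker ∂_1 − rank ∂_2 = (9 − 6) − 0 = 3, and there is no ∂_2, so H_1 ≅ Z^3.

(K is a triangulation of a wedge of 3 circles.)

H_0 = Z,  H_1 = Z^3.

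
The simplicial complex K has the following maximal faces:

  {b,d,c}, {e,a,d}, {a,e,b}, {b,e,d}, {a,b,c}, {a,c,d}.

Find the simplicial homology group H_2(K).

K has 5 vertices, 9 edges, 6 triangles.
rank ∂_2 = 5, rank ∂_3 = 0 ⇒ b_2 = 6 − 5 − 0 = 1. So H_2 = Z.

H_2 = Z.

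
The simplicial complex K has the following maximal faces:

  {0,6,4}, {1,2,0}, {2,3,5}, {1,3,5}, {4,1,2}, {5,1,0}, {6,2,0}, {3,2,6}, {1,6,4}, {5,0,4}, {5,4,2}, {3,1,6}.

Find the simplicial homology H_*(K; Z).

H_0 = Z,  H_1 = Z/2,  H_2 = 0.

Fix the vertex order 0 < 1 < 2 < 3 < 4 < 5 < 6 and write every simplex with vertices in increasing order. Then dim K = 2 and the simplices of K are:

  0-simplices (7): [0], [1], [2], [3], [4], [5], [6]
  1-simplices (18): [0,1], [0,2], [0,4], [0,5], [0,6], [1,2], [1,3], [1,4], [1,5], [1,6], [2,3], [2,4], [2,5], [2,6], [3,5], [3,6], [4,5], [4,6]
  2-simplices (12): [0,1,2], [0,1,5], [0,2,6], [0,4,5], [0,4,6], [1,2,4], [1,3,5], [1,3,6], [1,4,6], [2,3,5], [2,3,6], [2,4,5]

giving chain groups C_0 ≅ Z^7, C_1 ≅ Z^18, C_2 ≅ Z^12.

∂_1: C_1 → C_0 maps an edge to its endpoints' difference, ∂[p,q] = q − p. For instance
  ∂[0,6] = [6] − [0].
As a 7×18 matrix over Z this has rank 6, with invariant factors (1,1,1,1,1,1).

∂_2: C_2 → C_1 maps a triangle to the signed sum of its edges. For instance
  ∂[2,3,5] = [3,5] − [2,5] + [2,3],
  ∂[0,1,5] = [1,5] − [0,5] + [0,1].
The resulting 18×12 matrix has rank 12, and its Smith normal form has invariant factors (1,1,1,1,1,1,1,1,1,1,1,2).

Reading off H_k = ker ∂_k / im ∂_{k+1}:

  H_0: rank C_0 − rank ∂_1 = 7 − 6 = 1, and the invariant factors of ∂_1 are all 1, so H_0 = Z.
  H_1: rank ker ∂_1 − rank ∂_2 = (18 − 6) − 12 = 0, and ∂_2 has invariant factor 2 > 1, so H_1 = Z/2.
  H_2: rank ker ∂_2 − rank ∂_3 = (12 − 12) − 0 = 0, and there is no ∂_3, so H_2 = 0.

As a check, the Euler characteristic is 7 − 18 + 12 = 1, which agrees with 1 − 0 + 0 = 1.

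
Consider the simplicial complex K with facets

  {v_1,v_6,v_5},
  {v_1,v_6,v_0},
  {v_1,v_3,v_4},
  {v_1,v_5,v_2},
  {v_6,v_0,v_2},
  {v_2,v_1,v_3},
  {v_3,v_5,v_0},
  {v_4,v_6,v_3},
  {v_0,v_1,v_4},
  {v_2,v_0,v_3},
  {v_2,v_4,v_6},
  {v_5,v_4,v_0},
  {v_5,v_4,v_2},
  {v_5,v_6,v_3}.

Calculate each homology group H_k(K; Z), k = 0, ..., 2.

H_0 = Z,  H_1 = Z^2,  H_2 = Z.

K has 7 vertices, 21 edges, 14 triangles.
rank ∂_0 = 0, rank ∂_1 = 6 ⇒ b_0 = 7 − 0 − 6 = 1; all invariant factors of ∂_1 are 1 so no torsion. So H_0 ≅ Z.
rank ∂_1 = 6, rank ∂_2 = 13 ⇒ b_1 = 21 − 6 − 13 = 2; all invariant factors of ∂_2 are 1 so no torsion. So H_1 ≅ Z^2.
rank ∂_2 = 13, rank ∂_3 = 0 ⇒ b_2 = 14 − 13 − 0 = 1. So H_2 ≅ Z.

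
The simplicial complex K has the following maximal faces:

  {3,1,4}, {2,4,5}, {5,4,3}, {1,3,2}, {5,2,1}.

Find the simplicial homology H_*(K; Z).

H_0 = Z,  H_1 = Z,  H_2 = 0.

K has 5 vertices, 10 edges, 5 triangles.
rank ∂_0 = 0, rank ∂_1 = 4 ⇒ b_0 = 5 − 0 − 4 = 1; all invariant factors of ∂_1 are 1 so no torsion. So H_0 ≅ Z.
rank ∂_1 = 4, rank ∂_2 = 5 ⇒ b_1 = 10 − 4 − 5 = 1; all invariant factors of ∂_2 are 1 so no torsion. So H_1 ≅ Z.
rank ∂_2 = 5, rank ∂_3 = 0 ⇒ b_2 = 5 − 5 − 0 = 0. So H_2 ≅ 0.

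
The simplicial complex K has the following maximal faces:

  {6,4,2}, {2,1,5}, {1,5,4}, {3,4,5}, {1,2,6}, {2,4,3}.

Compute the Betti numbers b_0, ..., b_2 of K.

b_0 = 1, b_1 = 1, b_2 = 0.

K has 6 vertices, 12 edges, 6 triangles.
rank ∂_0 = 0, rank ∂_1 = 5 ⇒ b_0 = 6 − 0 − 5 = 1; all invariant factors of ∂_1 are 1 so no torsion. So H_0 ≅ Z.
rank ∂_1 = 5, rank ∂_2 = 6 ⇒ b_1 = 12 − 5 − 6 = 1; all invariant factors of ∂_2 are 1 so no torsion. So H_1 ≅ Z.
rank ∂_2 = 6, rank ∂_3 = 0 ⇒ b_2 = 6 − 6 − 0 = 0. So H_2 ≅ 0.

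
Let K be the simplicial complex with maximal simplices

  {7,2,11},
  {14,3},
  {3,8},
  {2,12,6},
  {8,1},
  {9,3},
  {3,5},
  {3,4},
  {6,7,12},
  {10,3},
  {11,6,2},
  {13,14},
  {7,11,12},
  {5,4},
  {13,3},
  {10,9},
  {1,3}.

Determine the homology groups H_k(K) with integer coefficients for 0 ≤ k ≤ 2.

Fix the vertex order 1 < 2 < 3 < 4 < 5 < 6 < 7 < 8 < 9 < 10 < 11 < 12 < 13 < 14 and write every simplex with vertices in increasing order. Then dim K = 2 and the simplices of K are:

  0-simplices (14): [1], [2], [3], [4], [5], [6], [7], [8], [9], [10], [11], [12], [13], [14]
  1-simplices (22): (22 of them)
  2-simplices (5): [2,6,11], [2,6,12], [2,7,11], [6,7,12], [7,11,12]

giving chain groups C_0 ≅ Z^14, C_1 ≅ Z^22, C_2 ≅ Z^5.

The boundary map ∂_1: C_1 → C_0 is given by ∂[p,q] = [q] − [p].
This gives a 14×22 integer matrix of rank 12; reducing to Smith normal form yields diagonal entries (1,1,1,1,1,1,1,1,1,1,1,1).

The boundary map ∂_2: C_2 → C_1 sends each 2-simplex [p,q,r] to [q,r] − [p,r] + [p,q]. For instance
  ∂[2,6,12] = [6,12] − [2,12] + [2,6],
  ∂[7,11,12] = [11,12] − [7,12] + [7,11].
The resulting 22×5 matrix has rank 5, and its Smith normal form has invariant factors (1,1,1,1,1).

From H_k ≅ ker(∂_k) / im(∂_{k+1}) we obtain:

  H_0: rank C_0 − rank ∂_1 = 14 − 12 = 2, and the invariant factors of ∂_1 are all 1, so H_0 = Z^2.
  H_1: rank ker ∂_1 − rank ∂_2 = (22 − 12) − 5 = 5, and the invariant factors of ∂_2 are all 1, so H_1 = Z^5.
  H_2: rank ker ∂_2 − rank ∂_3 = (5 − 5) − 0 = 0, and there is no ∂_3, so H_2 = 0.

H_0 = Z^2,  H_1 = Z^5,  H_2 = 0.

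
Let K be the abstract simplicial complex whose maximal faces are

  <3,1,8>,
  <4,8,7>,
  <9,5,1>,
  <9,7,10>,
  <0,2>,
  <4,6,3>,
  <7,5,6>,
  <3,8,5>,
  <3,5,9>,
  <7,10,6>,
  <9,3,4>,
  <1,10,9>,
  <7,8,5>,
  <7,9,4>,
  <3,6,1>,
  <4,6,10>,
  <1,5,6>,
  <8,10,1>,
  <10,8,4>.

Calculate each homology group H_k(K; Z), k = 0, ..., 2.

H_0 ≅ Z^2,  H_1 ≅ Z × Z/2,  H_2 = 0.

Take the total order 0 < 1 < 2 < 3 < 4 < 5 < 6 < 7 < 8 < 9 < 10 on the vertex set. Then K (dimension 2) consists of the simplices:

  0-simplices (11): [0], [1], [2], [3], [4], [5], [6], [7], [8], [9], [10]
  1-simplices (28): (28 of them)
  2-simplices (18): (18 of them)

so the chain groups are C_0 ≅ Z^11, C_1 ≅ Z^28, C_2 ≅ Z^18.

The boundary map ∂_1: C_1 → C_0 is given by ∂[p,q] = [q] − [p].
The 11×28 boundary matrix has rank 9 and Smith normal form diag(1,1,1,1,1,1,1,1,1).

∂_2: C_2 → C_1 maps a triangle to the signed sum of its edges. For instance
  ∂[4,6,10] = [6,10] − [4,10] + [4,6],
  ∂[6,7,10] = [7,10] − [6,10] + [6,7].
The 28×18 boundary matrix has rank 18 and Smith normal form diag(1,1,1,1,1,1,1,1,1,1,1,1,1,1,1,1,1,2).

Reading off H_k = ker ∂_k / im ∂_{k+1}:

  H_0: rank C_0 − rank ∂_1 = 11 − 9 = 2, and the invariant factors of ∂_1 are all 1, so H_0 = Z^2.
  H_1: rank ker ∂_1 − rank ∂_2 = (28 − 9) − 18 = 1, and ∂_2 has invariant factor 2 > 1, so H_1 = Z × Z/2.
  H_2: rank ker ∂_2 − rank ∂_3 = (18 − 18) − 0 = 0, and there is no ∂_3, so H_2 = 0.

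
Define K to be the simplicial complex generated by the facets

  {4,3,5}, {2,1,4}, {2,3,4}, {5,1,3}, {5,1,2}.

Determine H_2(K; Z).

H_2 ≅ 0.

We work with the vertex ordering 1 < 2 < 3 < 4 < 5. The simplices of K, each written with vertices in increasing order, are:

  0-simplices (5): [1], [2], [3], [4], [5]
  1-simplices (10): [1,2], [1,3], [1,4], [1,5], [2,3], [2,4], [2,5], [3,4], [3,5], [4,5]
  2-simplices (5): [1,2,4], [1,2,5], [1,3,5], [2,3,4], [3,4,5]

so the chain groups are C_0 ≅ Z^5, C_1 ≅ Z^10, C_2 ≅ Z^5.

Boundary ∂_1: C_1 → C_0 maps an edge to its endpoints' difference, ∂[p,q] = q − p. For instance
  ∂[4,5] = [5] − [4].
This gives a 5×10 integer matrix of rank 4; reducing to Smith normal form yields diagonal entries (1,1,1,1).

Boundary ∂_2: C_2 → C_1 maps a triangle to the signed sum of its edges. For instance
  ∂[1,2,4] = [2,4] − [1,4] + [1,2],
  ∂[2,3,4] = [3,4] − [2,4] + [2,3].
The 10×5 boundary matrix has rank 5 and Smith normal form diag(1,1,1,1,1).

Now H_k = ker ∂_k / im ∂_{k+1}, so:

  H_2: rank ker ∂_2 − rank ∂_3 = (5 − 5) − 0 = 0, and there is no ∂_3, so H_2 ≅ 0.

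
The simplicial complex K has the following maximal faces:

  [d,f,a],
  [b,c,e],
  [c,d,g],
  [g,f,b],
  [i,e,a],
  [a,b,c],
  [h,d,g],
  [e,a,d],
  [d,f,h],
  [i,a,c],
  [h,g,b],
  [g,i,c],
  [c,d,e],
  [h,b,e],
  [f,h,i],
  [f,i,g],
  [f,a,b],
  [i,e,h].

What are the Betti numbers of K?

b_0 = 1, b_1 = 1, b_2 = 0.

Fix the vertex order a < b < c < d < e < f < g < h < i and write every simplex with vertices in increasing order. Then dim K = 2 and the simplices of K are:

  0-simplices (9): a, b, c, d, e, f, g, h, i
  1-simplices (27): ab, ac, ad, ae, af, ai, bc, be, bf, bg, bh, cd, ce, cg, ci, de, df, dg, dh, eh, ei, fg, fh, fi, gh, gi, hi
  2-simplices (18): abc, abf, aci, ade, adf, aei, bce, beh, bfg, bgh, cde, cdg, cgi, dfh, dgh, ehi, fgi, fhi

so the chain groups are C_0 ≅ Z^9, C_1 ≅ Z^27, C_2 ≅ Z^18.

The boundary map ∂_1: C_1 → C_0 maps an edge to its endpoints' difference, ∂[p,q] = q − p.
The resulting 9×27 matrix has rank 8, and its Smith normal form has invariant factors (1,1,1,1,1,1,1,1).

The boundary map ∂_2: C_2 → C_1 maps a triangle to the signed sum of its edges. For instance
  ∂cdg = dg − cg + cd,
  ∂abf = bf − af + ab.
The 27×18 boundary matrix has rank 18 and Smith normal form diag(1,1,1,1,1,1,1,1,1,1,1,1,1,1,1,1,1,2).

Reading off H_k = ker ∂_k / im ∂_{k+1}:

  H_0: rank C_0 − rank ∂_1 = 9 − 8 = 1, and the invariant factors of ∂_1 are all 1, so H_0 ≅ Z.
  H_1: rank ker ∂_1 − rank ∂_2 = (27 − 8) − 18 = 1, and ∂_2 has invariant factor 2 > 1, so H_1 ≅ Z ⊕ Z_2.
  H_2: rank ker ∂_2 − rank ∂_3 = (18 − 18) − 0 = 0, and there is no ∂_3, so H_2 ≅ 0.

Hence the Betti numbers are b_0 = 1, b_1 = 1, b_2 = 0.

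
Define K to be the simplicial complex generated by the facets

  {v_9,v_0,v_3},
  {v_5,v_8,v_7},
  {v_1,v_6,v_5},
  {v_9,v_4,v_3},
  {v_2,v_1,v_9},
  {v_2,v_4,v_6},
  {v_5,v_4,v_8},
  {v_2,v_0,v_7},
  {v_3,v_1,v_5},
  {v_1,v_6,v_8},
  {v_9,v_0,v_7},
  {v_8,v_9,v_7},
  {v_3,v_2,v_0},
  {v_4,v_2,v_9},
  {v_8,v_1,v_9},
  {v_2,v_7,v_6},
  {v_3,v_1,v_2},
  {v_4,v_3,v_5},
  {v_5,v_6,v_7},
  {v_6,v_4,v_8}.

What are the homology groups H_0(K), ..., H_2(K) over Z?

H_0 = Z,  H_1 = Z ⊕ Z/2,  H_2 = 0.

We work with the vertex ordering v_0 < v_1 < v_2 < v_3 < v_4 < v_5 < v_6 < v_7 < v_8 < v_9. The simplices of K, each written with vertices in increasing order, are:

  0-simplices (10): [v_0], [v_1], [v_2], [v_3], [v_4], [v_5], [v_6], [v_7], [v_8], [v_9]
  1-simplices (30): (30 of them)
  2-simplices (20): (20 of them)

so the chain groups are C_0 ≅ Z^10, C_1 ≅ Z^30, C_2 ≅ Z^20.

Boundary ∂_1: C_1 → C_0 sends each edge [p,q] (with p < q) to q − p. For instance
  ∂[v_1,v_8] = [v_8] − [v_1].
This gives a 10×30 integer matrix of rank 9; reducing to Smith normal form yields diagonal entries (1,1,1,1,1,1,1,1,1).

∂_2: C_2 → C_1 sends each 2-simplex [p,q,r] to [q,r] − [p,r] + [p,q]. For instance
  ∂[v_1,v_3,v_5] = [v_3,v_5] − [v_1,v_5] + [v_1,v_3],
  ∂[v_2,v_6,v_7] = [v_6,v_7] − [v_2,v_7] + [v_2,v_6].
This gives a 30×20 integer matrix of rank 20; reducing to Smith normal form yields diagonal entries (1,1,1,1,1,1,1,1,1,1,1,1,1,1,1,1,1,1,1,2).

Reading off H_k = ker ∂_k / im ∂_{k+1}:

  H_0: rank C_0 − rank ∂_1 = 10 − 9 = 1, and the invariant factors of ∂_1 are all 1, so H_0 = Z.
  H_1: rank ker ∂_1 − rank ∂_2 = (30 − 9) − 20 = 1, and ∂_2 has invariant factor 2 > 1, so H_1 = Z ⊕ Z/2.
  H_2: rank ker ∂_2 − rank ∂_3 = (20 − 20) − 0 = 0, and there is no ∂_3, so H_2 = 0.

As a check, the Euler characteristic is 10 − 30 + 20 = 0, which agrees with 1 − 1 + 0 = 0.
(K is a triangulation of the Klein bottle.)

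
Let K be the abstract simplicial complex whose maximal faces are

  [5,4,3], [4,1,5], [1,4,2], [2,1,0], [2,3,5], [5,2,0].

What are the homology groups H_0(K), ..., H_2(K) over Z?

Order the vertices as 0 < 1 < 2 < 3 < 4 < 5. Listing each simplex with vertices in this order, K has dimension 2 with simplices:

  0-simplices (6): [0], [1], [2], [3], [4], [5]
  1-simplices (12): [0,1], [0,2], [0,5], [1,2], [1,4], [1,5], [2,3], [2,4], [2,5], [3,4], [3,5], [4,5]
  2-simplices (6): [0,1,2], [0,2,5], [1,2,4], [1,4,5], [2,3,5], [3,4,5]

giving chain groups C_0 ≅ Z^6, C_1 ≅ Z^12, C_2 ≅ Z^6.

Boundary ∂_1: C_1 → C_0 sends each edge [p,q] (with p < q) to q − p. For instance
  ∂[3,4] = [4] − [3].
The resulting 6×12 matrix has rank 5, and its Smith normal form has invariant factors (1,1,1,1,1).

Boundary ∂_2: C_2 → C_1 acts by ∂[p,q,r] = [q,r] − [p,r] + [p,q]. For instance
  ∂[1,4,5] = [4,5] − [1,5] + [1,4],
  ∂[0,1,2] = [1,2] − [0,2] + [0,1].
As a 12×6 matrix over Z this has rank 6, with invariant factors (1,1,1,1,1,1).

Now H_k = ker ∂_k / im ∂_{k+1}, so:

  H_0: rank C_0 − rank ∂_1 = 6 − 5 = 1, and the invariant factors of ∂_1 are all 1, so H_0 = Z.
  H_1: rank ker ∂_1 − rank ∂_2 = (12 − 5) − 6 = 1, and the invariant factors of ∂_2 are all 1, so H_1 = Z.
  H_2: rank ker ∂_2 − rank ∂_3 = (6 − 6) − 0 = 0, and there is no ∂_3, so H_2 = 0.

H_0 ≅ Z,  H_1 ≅ Z,  H_2 = 0.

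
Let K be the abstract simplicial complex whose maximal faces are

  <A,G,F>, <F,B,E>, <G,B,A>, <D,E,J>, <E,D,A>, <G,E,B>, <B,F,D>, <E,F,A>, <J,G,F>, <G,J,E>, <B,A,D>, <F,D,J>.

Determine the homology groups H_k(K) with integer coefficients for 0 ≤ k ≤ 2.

Take the total order A < B < D < E < F < G < J on the vertex set. Then K (dimension 2) consists of the simplices:

  0-simplices (7): A, B, D, E, F, G, J
  1-simplices (18): AB, AD, AE, AF, AG, BD, BE, BF, BG, DE, DF, DJ, EF, EG, EJ, FG, FJ, GJ
  2-simplices (12): ABD, ABG, ADE, AEF, AFG, BDF, BEF, BEG, DEJ, DFJ, EGJ, FGJ

so the chain groups are C_0 ≅ Z^7, C_1 ≅ Z^18, C_2 ≅ Z^12.

∂_1: C_1 → C_0 sends each edge [p,q] (with p < q) to q − p.
This gives a 7×18 integer matrix of rank 6; reducing to Smith normal form yields diagonal entries (1,1,1,1,1,1).

The boundary map ∂_2: C_2 → C_1 sends each 2-simplex [p,q,r] to [q,r] − [p,r] + [p,q]. For instance
  ∂ABG = BG − AG + AB,
  ∂EGJ = GJ − EJ + EG.
As a 18×12 matrix over Z this has rank 12, with invariant factors (1,1,1,1,1,1,1,1,1,1,1,2).

From H_k ≅ ker(∂_k) / im(∂_{k+1}) we obtain:

  H_0: rank C_0 − rank ∂_1 = 7 − 6 = 1, and the invariant factors of ∂_1 are all 1, so H_0 ≅ Z.
  H_1: rank ker ∂_1 − rank ∂_2 = (18 − 6) − 12 = 0, and ∂_2 has invariant factor 2 > 1, so H_1 ≅ Z_2.
  H_2: rank ker ∂_2 − rank ∂_3 = (12 − 12) − 0 = 0, and there is no ∂_3, so H_2 ≅ 0.

H_0 ≅ Z,  H_1 ≅ Z_2,  H_2 = 0.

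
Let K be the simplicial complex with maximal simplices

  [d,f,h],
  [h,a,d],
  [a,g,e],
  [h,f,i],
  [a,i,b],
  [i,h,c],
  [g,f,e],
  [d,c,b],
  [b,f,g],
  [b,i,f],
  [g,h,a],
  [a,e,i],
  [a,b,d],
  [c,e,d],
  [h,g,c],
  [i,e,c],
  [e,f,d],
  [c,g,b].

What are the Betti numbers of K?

Fix the vertex order a < b < c < d < e < f < g < h < i and write every simplex with vertices in increasing order. Then dim K = 2 and the simplices of K are:

  0-simplices (9): a, b, c, d, e, f, g, h, i
  1-simplices (27): ab, ad, ae, ag, ah, ai, bc, bd, bf, bg, bi, cd, ce, cg, ch, ci, de, df, dh, ef, eg, ei, fg, fh, fi, gh, hi
  2-simplices (18): abd, abi, adh, aeg, aei, agh, bcd, bcg, bfg, bfi, cde, cei, cgh, chi, def, dfh, efg, fhi

so the chain groups are C_0 ≅ Z^9, C_1 ≅ Z^27, C_2 ≅ Z^18.

∂_1: C_1 → C_0 sends each edge [p,q] (with p < q) to q − p.
This gives a 9×27 integer matrix of rank 8; reducing to Smith normal form yields diagonal entries (1,1,1,1,1,1,1,1).

The boundary map ∂_2: C_2 → C_1 maps a triangle to the signed sum of its edges. For instance
  ∂aeg = eg − ag + ae,
  ∂bcg = cg − bg + bc.
The 27×18 boundary matrix has rank 17 and Smith normal form diag(1,1,1,1,1,1,1,1,1,1,1,1,1,1,1,1,1).

Now H_k = ker ∂_k / im ∂_{k+1}, so:

  H_0: rank C_0 − rank ∂_1 = 9 − 8 = 1, and the invariant factors of ∂_1 are all 1, so H_0 = Z.
  H_1: rank ker ∂_1 − rank ∂_2 = (27 − 8) − 17 = 2, and the invariant factors of ∂_2 are all 1, so H_1 = Z^2.
  H_2: rank ker ∂_2 − rank ∂_3 = (18 − 17) − 0 = 1, and there is no ∂_3, so H_2 = Z.

(K is a triangulation of the torus T^2.)

Hence the Betti numbers are b_0 = 1, b_1 = 2, b_2 = 1.

b_0 = 1, b_1 = 2, b_2 = 1.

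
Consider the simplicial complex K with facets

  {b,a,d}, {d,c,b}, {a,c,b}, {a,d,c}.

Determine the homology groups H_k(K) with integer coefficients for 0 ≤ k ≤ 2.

H_0 = Z,  H_1 = 0,  H_2 = Z.

We work with the vertex ordering a < b < c < d. The simplices of K, each written with vertices in increasing order, are:

  0-simplices (4): a, b, c, d
  1-simplices (6): ab, ac, ad, bc, bd, cd
  2-simplices (4): abc, abd, acd, bcd

giving chain groups C_0 ≅ Z^4, C_1 ≅ Z^6, C_2 ≅ Z^4.

Boundary ∂_1: C_1 → C_0 maps an edge to its endpoints' difference, ∂[p,q] = q − p. For instance
  ∂bd = d − b.
As a 4×6 matrix over Z this has rank 3, with invariant factors (1,1,1).

Boundary ∂_2: C_2 → C_1 sends each 2-simplex [p,q,r] to [q,r] − [p,r] + [p,q]. For instance
  ∂abd = bd − ad + ab,
  ∂acd = cd − ad + ac.
This gives a 6×4 integer matrix of rank 3; reducing to Smith normal form yields diagonal entries (1,1,1).

Reading off H_k = ker ∂_k / im ∂_{k+1}:

  H_0: rank C_0 − rank ∂_1 = 4 − 3 = 1, and the invariant factors of ∂_1 are all 1, so H_0 ≅ Z.
  H_1: rank ker ∂_1 − rank ∂_2 = (6 − 3) − 3 = 0, and the invariant factors of ∂_2 are all 1, so H_1 ≅ 0.
  H_2: rank ker ∂_2 − rank ∂_3 = (4 − 3) − 0 = 1, and there is no ∂_3, so H_2 ≅ Z.

As a check, the Euler characteristic is 4 − 6 + 4 = 2, which agrees with 1 − 0 + 1 = 2.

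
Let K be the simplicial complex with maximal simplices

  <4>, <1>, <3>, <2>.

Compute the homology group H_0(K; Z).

H_0 ≅ Z^4.

Fix the vertex order 1 < 2 < 3 < 4 and write every simplex with vertices in increasing order. Then dim K = 0 and the simplices of K are:

  0-simplices (4): [1], [2], [3], [4]

so the chain groups are C_0 ≅ Z^4.

Now H_k = ker ∂_k / im ∂_{k+1}, so:

  H_0: rank C_0 − rank ∂_1 = 4 − 0 = 4, and there is no ∂_1, so H_0 ≅ Z^4.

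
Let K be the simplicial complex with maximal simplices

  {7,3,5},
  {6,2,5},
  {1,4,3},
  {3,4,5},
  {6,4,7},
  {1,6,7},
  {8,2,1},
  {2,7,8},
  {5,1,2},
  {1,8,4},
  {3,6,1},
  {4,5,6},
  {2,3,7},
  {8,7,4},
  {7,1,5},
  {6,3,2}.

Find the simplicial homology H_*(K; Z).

Take the total order 1 < 2 < 3 < 4 < 5 < 6 < 7 < 8 on the vertex set. Then K (dimension 2) consists of the simplices:

  0-simplices (8): [1], [2], [3], [4], [5], [6], [7], [8]
  1-simplices (24): (24 of them)
  2-simplices (16): [1,2,5], [1,2,8], [1,3,4], [1,3,6], [1,4,8], [1,5,7], [1,6,7], [2,3,6], [2,3,7], [2,5,6], [2,7,8], [3,4,5], [3,5,7], [4,5,6], [4,6,7], [4,7,8]

Hence C_0 ≅ Z^8, C_1 ≅ Z^24, C_2 ≅ Z^16.

The boundary map ∂_1: C_1 → C_0 is given by ∂[p,q] = [q] − [p]. For instance
  ∂[4,6] = [6] − [4].
The resulting 8×24 matrix has rank 7, and its Smith normal form has invariant factors (1,1,1,1,1,1,1).

Boundary ∂_2: C_2 → C_1 sends each 2-simplex [p,q,r] to [q,r] − [p,r] + [p,q]. For instance
  ∂[2,3,7] = [3,7] − [2,7] + [2,3],
  ∂[1,2,5] = [2,5] − [1,5] + [1,2].
The resulting 24×16 matrix has rank 15, and its Smith normal form has invariant factors (1,1,1,1,1,1,1,1,1,1,1,1,1,1,1).

From H_k ≅ ker(∂_k) / im(∂_{k+1}) we obtain:

  H_0: rank C_0 − rank ∂_1 = 8 − 7 = 1, and the invariant factors of ∂_1 are all 1, so H_0 ≅ Z.
  H_1: rank ker ∂_1 − rank ∂_2 = (24 − 7) − 15 = 2, and the invariant factors of ∂_2 are all 1, so H_1 ≅ Z^2.
  H_2: rank ker ∂_2 − rank ∂_3 = (16 − 15) − 0 = 1, and there is no ∂_3, so H_2 ≅ Z.

(K is a triangulation of the torus T^2.)

H_0 ≅ Z,  H_1 ≅ Z^2,  H_2 ≅ Z.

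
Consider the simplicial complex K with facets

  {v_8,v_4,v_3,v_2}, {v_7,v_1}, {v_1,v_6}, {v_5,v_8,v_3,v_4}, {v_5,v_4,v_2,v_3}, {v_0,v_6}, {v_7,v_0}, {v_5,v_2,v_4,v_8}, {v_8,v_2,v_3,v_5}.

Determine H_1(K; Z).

Fix the vertex order v_0 < v_1 < v_2 < v_3 < v_4 < v_5 < v_6 < v_7 < v_8 and write every simplex with vertices in increasing order. Then dim K = 3 and the simplices of K are:

  0-simplices (9): [v_0], [v_1], [v_2], [v_3], [v_4], [v_5], [v_6], [v_7], [v_8]
  1-simplices (14): [v_0,v_6], [v_0,v_7], [v_1,v_6], [v_1,v_7], [v_2,v_3], [v_2,v_4], [v_2,v_5], [v_2,v_8], [v_3,v_4], [v_3,v_5], [v_3,v_8], [v_4,v_5], [v_4,v_8], [v_5,v_8]
  2-simplices (10): [v_2,v_3,v_4], [v_2,v_3,v_5], [v_2,v_3,v_8], [v_2,v_4,v_5], [v_2,v_4,v_8], [v_2,v_5,v_8], [v_3,v_4,v_5], [v_3,v_4,v_8], [v_3,v_5,v_8], [v_4,v_5,v_8]
  3-simplices (5): [v_2,v_3,v_4,v_5], [v_2,v_3,v_4,v_8], [v_2,v_3,v_5,v_8], [v_2,v_4,v_5,v_8], [v_3,v_4,v_5,v_8]

Hence C_0 ≅ Z^9, C_1 ≅ Z^14, C_2 ≅ Z^10, C_3 ≅ Z^5.

∂_1: C_1 → C_0 sends each edge [p,q] (with p < q) to q − p.
The 9×14 boundary matrix has rank 7 and Smith normal form diag(1,1,1,1,1,1,1).

Boundary ∂_2: C_2 → C_1 maps a triangle to the signed sum of its edges. For instance
  ∂[v_2,v_4,v_5] = [v_4,v_5] − [v_2,v_5] + [v_2,v_4],
  ∂[v_2,v_3,v_8] = [v_3,v_8] − [v_2,v_8] + [v_2,v_3].
The resulting 14×10 matrix has rank 6, and its Smith normal form has invariant factors (1,1,1,1,1,1).

Boundary ∂_3: C_3 → C_2 sends each 3-simplex σ to the alternating sum Σ_i (−1)^i (σ with its i-th vertex removed). For instance
  ∂[v_2,v_4,v_5,v_8] = [v_4,v_5,v_8] − [v_2,v_5,v_8] + [v_2,v_4,v_8] − [v_2,v_4,v_5],
  ∂[v_2,v_3,v_5,v_8] = [v_3,v_5,v_8] − [v_2,v_5,v_8] + [v_2,v_3,v_8] − [v_2,v_3,v_5].
The 10×5 boundary matrix has rank 4 and Smith normal form diag(1,1,1,1).

Now H_k = ker ∂_k / im ∂_{k+1}, so:

  H_1: rank ker ∂_1 − rank ∂_2 = (14 − 7) − 6 = 1, and the invariant factors of ∂_2 are all 1, so H_1 ≅ Z.

H_1 ≅ Z.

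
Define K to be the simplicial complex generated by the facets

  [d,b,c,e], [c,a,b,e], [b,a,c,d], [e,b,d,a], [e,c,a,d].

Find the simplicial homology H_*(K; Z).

Fix the vertex order a < b < c < d < e and write every simplex with vertices in increasing order. Then dim K = 3 and the simplices of K are:

  0-simplices (5): a, b, c, d, e
  1-simplices (10): ab, ac, ad, ae, bc, bd, be, cd, ce, de
  2-simplices (10): abc, abd, abe, acd, ace, ade, bcd, bce, bde, cde
  3-simplices (5): abcd, abce, abde, acde, bcde

so the chain groups are C_0 ≅ Z^5, C_1 ≅ Z^10, C_2 ≅ Z^10, C_3 ≅ Z^5.

∂_1: C_1 → C_0 is given by ∂[p,q] = [q] − [p]. For instance
  ∂de = e − d.
This gives a 5×10 integer matrix of rank 4; reducing to Smith normal form yields diagonal entries (1,1,1,1).

∂_2: C_2 → C_1 maps a triangle to the signed sum of its edges. For instance
  ∂cde = de − ce + cd,
  ∂ade = de − ae + ad.
The 10×10 boundary matrix has rank 6 and Smith normal form diag(1,1,1,1,1,1).

∂_3: C_3 → C_2 sends each 3-simplex σ to the alternating sum Σ_i (−1)^i (σ with its i-th vertex removed). For instance
  ∂abcd = bcd − acd + abd − abc,
  ∂acde = cde − ade + ace − acd.
The resulting 10×5 matrix has rank 4, and its Smith normal form has invariant factors (1,1,1,1).

Reading off H_k = ker ∂_k / im ∂_{k+1}:

  H_0: rank C_0 − rank ∂_1 = 5 − 4 = 1, and the invariant factors of ∂_1 are all 1, so H_0 = Z.
  H_1: rank ker ∂_1 − rank ∂_2 = (10 − 4) − 6 = 0, and the invariant factors of ∂_2 are all 1, so H_1 = 0.
  H_2: rank ker ∂_2 − rank ∂_3 = (10 − 6) − 4 = 0, and the invariant factors of ∂_3 are all 1, so H_2 = 0.
  H_3: rank ker ∂_3 − rank ∂_4 = (5 − 4) − 0 = 1, and there is no ∂_4, so H_3 = Z.

H_0 ≅ Z,  H_1 = 0,  H_2 = 0,  H_3 ≅ Z.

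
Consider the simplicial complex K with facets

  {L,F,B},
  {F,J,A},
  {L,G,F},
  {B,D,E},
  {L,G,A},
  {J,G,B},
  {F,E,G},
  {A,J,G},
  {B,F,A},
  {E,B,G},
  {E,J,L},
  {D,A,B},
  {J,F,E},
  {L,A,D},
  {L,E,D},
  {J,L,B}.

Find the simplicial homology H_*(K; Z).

H_0 = Z,  H_1 = Z^2,  H_2 = Z.

Take the total order A < B < D < E < F < G < J < L on the vertex set. Then K (dimension 2) consists of the simplices:

  0-simplices (8): A, B, D, E, F, G, J, L
  1-simplices (24): AB, AD, AF, AG, AJ, AL, BD, BE, BF, BG, BJ, BL, DE, DL, EF, EG, EJ, EL, FG, FJ, FL, GJ, GL, JL
  2-simplices (16): ABD, ABF, ADL, AFJ, AGJ, AGL, BDE, BEG, BFL, BGJ, BJL, DEL, EFG, EFJ, EJL, FGL

so the chain groups are C_0 ≅ Z^8, C_1 ≅ Z^24, C_2 ≅ Z^16.

Boundary ∂_1: C_1 → C_0 is given by ∂[p,q] = [q] − [p]. For instance
  ∂AF = F − A.
This gives a 8×24 integer matrix of rank 7; reducing to Smith normal form yields diagonal entries (1,1,1,1,1,1,1).

The boundary map ∂_2: C_2 → C_1 maps a triangle to the signed sum of its edges. For instance
  ∂EFG = FG − EG + EF,
  ∂AFJ = FJ − AJ + AF.
The resulting 24×16 matrix has rank 15, and its Smith normal form has invariant factors (1,1,1,1,1,1,1,1,1,1,1,1,1,1,1).

Reading off H_k = ker ∂_k / im ∂_{k+1}:

  H_0: rank C_0 − rank ∂_1 = 8 − 7 = 1, and the invariant factors of ∂_1 are all 1, so H_0 ≅ Z.
  H_1: rank ker ∂_1 − rank ∂_2 = (24 − 7) − 15 = 2, and the invariant factors of ∂_2 are all 1, so H_1 ≅ Z^2.
  H_2: rank ker ∂_2 − rank ∂_3 = (16 − 15) − 0 = 1, and there is no ∂_3, so H_2 ≅ Z.

(K is a triangulation of the torus T^2.)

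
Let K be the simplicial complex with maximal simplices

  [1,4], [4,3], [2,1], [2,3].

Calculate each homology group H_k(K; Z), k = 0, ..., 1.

Fix the vertex order 1 < 2 < 3 < 4 and write every simplex with vertices in increasing order. Then dim K = 1 and the simplices of K are:

  0-simplices (4): [1], [2], [3], [4]
  1-simplices (4): [1,2], [1,4], [2,3], [3,4]

Hence C_0 ≅ Z^4, C_1 ≅ Z^4.

∂_1: C_1 → C_0 is given by ∂[p,q] = [q] − [p]. For instance
  ∂[2,3] = [3] − [2].
The resulting 4×4 matrix has rank 3, and its Smith normal form has invariant factors (1,1,1).

Computing H_k = (kernel of ∂_k) / (image of ∂_{k+1}):

  H_0: rank C_0 − rank ∂_1 = 4 − 3 = 1, and the invariant factors of ∂_1 are all 1, so H_0 ≅ Z.
  H_1: rank ker ∂_1 − rank ∂_2 = (4 − 3) − 0 = 1, and there is no ∂_2, so H_1 ≅ Z.

H_0 = Z,  H_1 = Z.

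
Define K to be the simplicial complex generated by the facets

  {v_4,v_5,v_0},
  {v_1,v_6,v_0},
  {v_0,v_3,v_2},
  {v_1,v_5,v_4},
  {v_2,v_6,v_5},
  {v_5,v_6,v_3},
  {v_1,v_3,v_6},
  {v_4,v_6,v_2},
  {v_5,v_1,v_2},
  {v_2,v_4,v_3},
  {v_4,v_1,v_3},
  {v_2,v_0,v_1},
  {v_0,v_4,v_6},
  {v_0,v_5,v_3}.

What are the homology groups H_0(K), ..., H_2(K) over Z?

H_0 ≅ Z,  H_1 ≅ Z^2,  H_2 ≅ Z.

Order the vertices as v_0 < v_1 < v_2 < v_3 < v_4 < v_5 < v_6. Listing each simplex with vertices in this order, K has dimension 2 with simplices:

  0-simplices (7): [v_0], [v_1], [v_2], [v_3], [v_4], [v_5], [v_6]
  1-simplices (21): (21 of them)
  2-simplices (14): (14 of them)

so the chain groups are C_0 ≅ Z^7, C_1 ≅ Z^21, C_2 ≅ Z^14.

Boundary ∂_1: C_1 → C_0 maps an edge to its endpoints' difference, ∂[p,q] = q − p. For instance
  ∂[v_0,v_1] = [v_1] − [v_0].
As a 7×21 matrix over Z this has rank 6, with invariant factors (1,1,1,1,1,1).

Boundary ∂_2: C_2 → C_1 sends each 2-simplex [p,q,r] to [q,r] − [p,r] + [p,q]. For instance
  ∂[v_0,v_1,v_6] = [v_1,v_6] − [v_0,v_6] + [v_0,v_1],
  ∂[v_1,v_3,v_4] = [v_3,v_4] − [v_1,v_4] + [v_1,v_3].
The 21×14 boundary matrix has rank 13 and Smith normal form diag(1,1,1,1,1,1,1,1,1,1,1,1,1).

From H_k ≅ ker(∂_k) / im(∂_{k+1}) we obtain:

  H_0: rank C_0 − rank ∂_1 = 7 − 6 = 1, and the invariant factors of ∂_1 are all 1, so H_0 ≅ Z.
  H_1: rank ker ∂_1 − rank ∂_2 = (21 − 6) − 13 = 2, and the invariant factors of ∂_2 are all 1, so H_1 ≅ Z^2.
  H_2: rank ker ∂_2 − rank ∂_3 = (14 − 13) − 0 = 1, and there is no ∂_3, so H_2 ≅ Z.

As a check, the Euler characteristic is 7 − 21 + 14 = 0, which agrees with 1 − 2 + 1 = 0.
(K is a triangulation of the torus T^2.)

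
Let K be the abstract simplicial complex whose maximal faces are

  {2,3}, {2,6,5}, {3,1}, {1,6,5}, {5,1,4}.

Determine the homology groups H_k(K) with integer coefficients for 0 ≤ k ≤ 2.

H_0 ≅ Z,  H_1 ≅ Z,  H_2 = 0.

K has 6 vertices, 9 edges, 3 triangles.
rank ∂_0 = 0, rank ∂_1 = 5 ⇒ b_0 = 6 − 0 − 5 = 1; all invariant factors of ∂_1 are 1 so no torsion. So H_0 ≅ Z.
rank ∂_1 = 5, rank ∂_2 = 3 ⇒ b_1 = 9 − 5 − 3 = 1; all invariant factors of ∂_2 are 1 so no torsion. So H_1 ≅ Z.
rank ∂_2 = 3, rank ∂_3 = 0 ⇒ b_2 = 3 − 3 − 0 = 0. So H_2 ≅ 0.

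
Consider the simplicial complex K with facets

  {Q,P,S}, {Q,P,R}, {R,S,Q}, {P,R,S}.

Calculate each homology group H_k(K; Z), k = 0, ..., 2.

Fix the vertex order P < Q < R < S and write every simplex with vertices in increasing order. Then dim K = 2 and the simplices of K are:

  0-simplices (4): P, Q, R, S
  1-simplices (6): PQ, PR, PS, QR, QS, RS
  2-simplices (4): PQR, PQS, PRS, QRS

so the chain groups are C_0 ≅ Z^4, C_1 ≅ Z^6, C_2 ≅ Z^4.

∂_1: C_1 → C_0 is given by ∂[p,q] = [q] − [p]. For instance
  ∂QR = R − Q.
The 4×6 boundary matrix has rank 3 and Smith normal form diag(1,1,1).

∂_2: C_2 → C_1 sends each 2-simplex [p,q,r] to [q,r] − [p,r] + [p,q]. For instance
  ∂QRS = RS − QS + QR,
  ∂PQS = QS − PS + PQ.
The resulting 6×4 matrix has rank 3, and its Smith normal form has invariant factors (1,1,1).

Reading off H_k = ker ∂_k / im ∂_{k+1}:

  H_0: rank C_0 − rank ∂_1 = 4 − 3 = 1, and the invariant factors of ∂_1 are all 1, so H_0 = Z.
  H_1: rank ker ∂_1 − rank ∂_2 = (6 − 3) − 3 = 0, and the invariant factors of ∂_2 are all 1, so H_1 = 0.
  H_2: rank ker ∂_2 − rank ∂_3 = (4 − 3) − 0 = 1, and there is no ∂_3, so H_2 = Z.

(K is a triangulation of the 2-sphere S^2.)

H_0 = Z,  H_1 = 0,  H_2 = Z.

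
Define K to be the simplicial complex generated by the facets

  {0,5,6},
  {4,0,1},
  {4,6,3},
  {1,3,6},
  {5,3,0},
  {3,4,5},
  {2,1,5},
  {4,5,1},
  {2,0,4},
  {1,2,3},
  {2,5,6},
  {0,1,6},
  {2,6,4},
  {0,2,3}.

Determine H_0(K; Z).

H_0 = Z.

Order the vertices as 0 < 1 < 2 < 3 < 4 < 5 < 6. Listing each simplex with vertices in this order, K has dimension 2 with simplices:

  0-simplices (7): [0], [1], [2], [3], [4], [5], [6]
  1-simplices (21): [0,1], [0,2], [0,3], [0,4], [0,5], [0,6], [1,2], [1,3], [1,4], [1,5], [1,6], [2,3], [2,4], [2,5], [2,6], [3,4], [3,5], [3,6], [4,5], [4,6], [5,6]
  2-simplices (14): [0,1,4], [0,1,6], [0,2,3], [0,2,4], [0,3,5], [0,5,6], [1,2,3], [1,2,5], [1,3,6], [1,4,5], [2,4,6], [2,5,6], [3,4,5], [3,4,6]

so the chain groups are C_0 ≅ Z^7, C_1 ≅ Z^21, C_2 ≅ Z^14.

Boundary ∂_1: C_1 → C_0 sends each edge [p,q] (with p < q) to q − p. For instance
  ∂[1,3] = [3] − [1].
The resulting 7×21 matrix has rank 6, and its Smith normal form has invariant factors (1,1,1,1,1,1).

∂_2: C_2 → C_1 acts by ∂[p,q,r] = [q,r] − [p,r] + [p,q]. For instance
  ∂[0,1,4] = [1,4] − [0,4] + [0,1],
  ∂[0,2,3] = [2,3] − [0,3] + [0,2].
The 21×14 boundary matrix has rank 13 and Smith normal form diag(1,1,1,1,1,1,1,1,1,1,1,1,1).

Reading off H_k = ker ∂_k / im ∂_{k+1}:

  H_0: rank C_0 − rank ∂_1 = 7 − 6 = 1, and the invariant factors of ∂_1 are all 1, so H_0 = Z.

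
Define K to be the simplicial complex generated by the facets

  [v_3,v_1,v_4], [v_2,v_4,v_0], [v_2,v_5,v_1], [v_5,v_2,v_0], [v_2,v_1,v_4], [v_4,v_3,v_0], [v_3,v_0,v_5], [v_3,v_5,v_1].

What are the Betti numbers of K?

b_0 = 1, b_1 = 0, b_2 = 1.

We work with the vertex ordering v_0 < v_1 < v_2 < v_3 < v_4 < v_5. The simplices of K, each written with vertices in increasing order, are:

  0-simplices (6): [v_0], [v_1], [v_2], [v_3], [v_4], [v_5]
  1-simplices (12): [v_0,v_2], [v_0,v_3], [v_0,v_4], [v_0,v_5], [v_1,v_2], [v_1,v_3], [v_1,v_4], [v_1,v_5], [v_2,v_4], [v_2,v_5], [v_3,v_4], [v_3,v_5]
  2-simplices (8): [v_0,v_2,v_4], [v_0,v_2,v_5], [v_0,v_3,v_4], [v_0,v_3,v_5], [v_1,v_2,v_4], [v_1,v_2,v_5], [v_1,v_3,v_4], [v_1,v_3,v_5]

so the chain groups are C_0 ≅ Z^6, C_1 ≅ Z^12, C_2 ≅ Z^8.

∂_1: C_1 → C_0 maps an edge to its endpoints' difference, ∂[p,q] = q − p. For instance
  ∂[v_1,v_4] = [v_4] − [v_1].
This gives a 6×12 integer matrix of rank 5; reducing to Smith normal form yields diagonal entries (1,1,1,1,1).

∂_2: C_2 → C_1 maps a triangle to the signed sum of its edges. For instance
  ∂[v_0,v_3,v_4] = [v_3,v_4] − [v_0,v_4] + [v_0,v_3],
  ∂[v_1,v_3,v_4] = [v_3,v_4] − [v_1,v_4] + [v_1,v_3].
The resulting 12×8 matrix has rank 7, and its Smith normal form has invariant factors (1,1,1,1,1,1,1).

From H_k ≅ ker(∂_k) / im(∂_{k+1}) we obtain:

  H_0: rank C_0 − rank ∂_1 = 6 − 5 = 1, and the invariant factors of ∂_1 are all 1, so H_0 = Z.
  H_1: rank ker ∂_1 − rank ∂_2 = (12 − 5) − 7 = 0, and the invariant factors of ∂_2 are all 1, so H_1 = 0.
  H_2: rank ker ∂_2 − rank ∂_3 = (8 − 7) − 0 = 1, and there is no ∂_3, so H_2 = Z.

As a check, the Euler characteristic is 6 − 12 + 8 = 2, which agrees with 1 − 0 + 1 = 2.

Hence the Betti numbers are b_0 = 1, b_1 = 0, b_2 = 1.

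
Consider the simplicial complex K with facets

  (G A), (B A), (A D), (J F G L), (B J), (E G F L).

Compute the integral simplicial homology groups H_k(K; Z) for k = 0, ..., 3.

K has 8 vertices, 13 edges, 7 triangles, 2 3-simplices.
rank ∂_0 = 0, rank ∂_1 = 7 ⇒ b_0 = 8 − 0 − 7 = 1; all invariant factors of ∂_1 are 1 so no torsion. So H_0 ≅ Z.
rank ∂_1 = 7, rank ∂_2 = 5 ⇒ b_1 = 13 − 7 − 5 = 1; all invariant factors of ∂_2 are 1 so no torsion. So H_1 ≅ Z.
rank ∂_2 = 5, rank ∂_3 = 2 ⇒ b_2 = 7 − 5 − 2 = 0; all invariant factors of ∂_3 are 1 so no torsion. So H_2 ≅ 0.
rank ∂_3 = 2, rank ∂_4 = 0 ⇒ b_3 = 2 − 2 − 0 = 0. So H_3 ≅ 0.

H_0 ≅ Z,  H_1 ≅ Z,  H_2 = 0,  H_3 = 0.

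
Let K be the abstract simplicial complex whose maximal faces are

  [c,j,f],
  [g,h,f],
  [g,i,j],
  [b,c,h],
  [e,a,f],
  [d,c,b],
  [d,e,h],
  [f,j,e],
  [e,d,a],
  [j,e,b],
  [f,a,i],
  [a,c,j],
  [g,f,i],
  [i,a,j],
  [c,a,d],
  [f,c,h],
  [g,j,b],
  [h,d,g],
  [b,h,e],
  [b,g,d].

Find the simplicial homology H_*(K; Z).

H_0 ≅ Z,  H_1 ≅ Z ⊕ Z/2,  H_2 = 0.

Take the total order a < b < c < d < e < f < g < h < i < j on the vertex set. Then K (dimension 2) consists of the simplices:

  0-simplices (10): a, b, c, d, e, f, g, h, i, j
  1-simplices (30): ac, ad, ae, af, ai, aj, bc, bd, be, bg, bh, bj, cd, cf, ch, cj, de, dg, dh, ef, eh, ej, fg, fh, fi, fj, gh, gi, gj, ij
  2-simplices (20): acd, acj, ade, aef, afi, aij, bcd, bch, bdg, beh, bej, bgj, cfh, cfj, deh, dgh, efj, fgh, fgi, gij

Hence C_0 ≅ Z^10, C_1 ≅ Z^30, C_2 ≅ Z^20.

∂_1: C_1 → C_0 maps an edge to its endpoints' difference, ∂[p,q] = q − p.
This gives a 10×30 integer matrix of rank 9; reducing to Smith normal form yields diagonal entries (1,1,1,1,1,1,1,1,1).

∂_2: C_2 → C_1 maps a triangle to the signed sum of its edges. For instance
  ∂bch = ch − bh + bc,
  ∂ade = de − ae + ad.
This gives a 30×20 integer matrix of rank 20; reducing to Smith normal form yields diagonal entries (1,1,1,1,1,1,1,1,1,1,1,1,1,1,1,1,1,1,1,2).

Now H_k = ker ∂_k / im ∂_{k+1}, so:

  H_0: rank C_0 − rank ∂_1 = 10 − 9 = 1, and the invariant factors of ∂_1 are all 1, so H_0 ≅ Z.
  H_1: rank ker ∂_1 − rank ∂_2 = (30 − 9) − 20 = 1, and ∂_2 has invariant factor 2 > 1, so H_1 ≅ Z ⊕ Z/2.
  H_2: rank ker ∂_2 − rank ∂_3 = (20 − 20) − 0 = 0, and there is no ∂_3, so H_2 ≅ 0.

As a check, the Euler characteristic is 10 − 30 + 20 = 0, which agrees with 1 − 1 + 0 = 0.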